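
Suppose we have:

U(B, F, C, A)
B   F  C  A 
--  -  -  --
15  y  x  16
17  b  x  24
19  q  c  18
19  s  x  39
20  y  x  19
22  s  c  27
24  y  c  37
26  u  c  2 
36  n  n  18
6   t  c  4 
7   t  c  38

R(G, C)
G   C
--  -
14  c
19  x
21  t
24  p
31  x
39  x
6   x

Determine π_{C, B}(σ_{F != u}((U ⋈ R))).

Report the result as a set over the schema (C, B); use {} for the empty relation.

{(c, 19), (c, 22), (c, 24), (c, 6), (c, 7), (x, 15), (x, 17), (x, 19), (x, 20)}

Joining U and R on C yields {(15, y, x, 16, 19), (15, y, x, 16, 31), (15, y, x, 16, 39), (15, y, x, 16, 6), (17, b, x, 24, 19), (17, b, x, 24, 31), (17, b, x, 24, 39), (17, b, x, 24, 6), (19, q, c, 18, 14), (19, s, x, 39, 19), (19, s, x, 39, 31), (19, s, x, 39, 39), (19, s, x, 39, 6), (20, y, x, 19, 19), (20, y, x, 19, 31), (20, y, x, 19, 39), (20, y, x, 19, 6), (22, s, c, 27, 14), (24, y, c, 37, 14), (26, u, c, 2, 14), (6, t, c, 4, 14), (7, t, c, 38, 14)}.
Filtering on F != u leaves {(15, y, x, 16, 19), (15, y, x, 16, 31), (15, y, x, 16, 39), (15, y, x, 16, 6), (17, b, x, 24, 19), (17, b, x, 24, 31), (17, b, x, 24, 39), (17, b, x, 24, 6), (19, q, c, 18, 14), (19, s, x, 39, 19), (19, s, x, 39, 31), (19, s, x, 39, 39), (19, s, x, 39, 6), (20, y, x, 19, 19), (20, y, x, 19, 31), (20, y, x, 19, 39), (20, y, x, 19, 6), (22, s, c, 27, 14), (24, y, c, 37, 14), (6, t, c, 4, 14), (7, t, c, 38, 14)}.
π_{C, B} gives {(c, 19), (c, 22), (c, 24), (c, 6), (c, 7), (x, 15), (x, 17), (x, 19), (x, 20)} (12 duplicate(s) eliminated).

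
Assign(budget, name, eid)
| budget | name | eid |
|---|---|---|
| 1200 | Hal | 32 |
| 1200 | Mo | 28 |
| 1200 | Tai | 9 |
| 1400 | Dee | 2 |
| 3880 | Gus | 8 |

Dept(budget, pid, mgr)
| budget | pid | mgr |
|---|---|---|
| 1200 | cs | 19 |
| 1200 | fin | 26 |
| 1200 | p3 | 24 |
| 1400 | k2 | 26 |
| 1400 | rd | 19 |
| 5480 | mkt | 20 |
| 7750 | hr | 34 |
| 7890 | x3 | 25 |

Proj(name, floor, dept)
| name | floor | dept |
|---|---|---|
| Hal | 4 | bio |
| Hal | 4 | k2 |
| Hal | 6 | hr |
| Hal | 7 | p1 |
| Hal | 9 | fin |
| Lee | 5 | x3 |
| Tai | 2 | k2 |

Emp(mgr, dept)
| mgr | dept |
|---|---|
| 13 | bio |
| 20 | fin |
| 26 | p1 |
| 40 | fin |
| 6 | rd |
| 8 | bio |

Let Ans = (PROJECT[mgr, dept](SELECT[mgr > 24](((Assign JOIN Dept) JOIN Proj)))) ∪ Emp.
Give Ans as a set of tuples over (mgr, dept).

{(13, bio), (20, fin), (26, bio), (26, fin), (26, hr), (26, k2), (26, p1), (40, fin), (6, rd), (8, bio)}

Assign ⋈ Dept (natural join on budget): {(1200, Hal, 32, cs, 19), (1200, Hal, 32, fin, 26), (1200, Hal, 32, p3, 24), (1200, Mo, 28, cs, 19), (1200, Mo, 28, fin, 26), (1200, Mo, 28, p3, 24), (1200, Tai, 9, cs, 19), (1200, Tai, 9, fin, 26), (1200, Tai, 9, p3, 24), (1400, Dee, 2, k2, 26), (1400, Dee, 2, rd, 19)}
(Assign JOIN Dept) ⋈ Proj (natural join on name): {(1200, Hal, 32, cs, 19, 4, bio), (1200, Hal, 32, cs, 19, 4, k2), (1200, Hal, 32, cs, 19, 6, hr), (1200, Hal, 32, cs, 19, 7, p1), (1200, Hal, 32, cs, 19, 9, fin), (1200, Hal, 32, fin, 26, 4, bio), (1200, Hal, 32, fin, 26, 4, k2), (1200, Hal, 32, fin, 26, 6, hr), (1200, Hal, 32, fin, 26, 7, p1), (1200, Hal, 32, fin, 26, 9, fin), (1200, Hal, 32, p3, 24, 4, bio), (1200, Hal, 32, p3, 24, 4, k2), (1200, Hal, 32, p3, 24, 6, hr), (1200, Hal, 32, p3, 24, 7, p1), (1200, Hal, 32, p3, 24, 9, fin), (1200, Tai, 9, cs, 19, 2, k2), (1200, Tai, 9, fin, 26, 2, k2), (1200, Tai, 9, p3, 24, 2, k2)}
Selection mgr > 24: {(1200, Hal, 32, fin, 26, 4, bio), (1200, Hal, 32, fin, 26, 4, k2), (1200, Hal, 32, fin, 26, 6, hr), (1200, Hal, 32, fin, 26, 7, p1), (1200, Hal, 32, fin, 26, 9, fin), (1200, Tai, 9, fin, 26, 2, k2)}
Keep only column(s) mgr, dept (1 duplicate(s) eliminated): {(26, bio), (26, fin), (26, hr), (26, k2), (26, p1)}
Taking the union: {(13, bio), (20, fin), (26, bio), (26, fin), (26, hr), (26, k2), (26, p1), (40, fin), (6, rd), (8, bio)}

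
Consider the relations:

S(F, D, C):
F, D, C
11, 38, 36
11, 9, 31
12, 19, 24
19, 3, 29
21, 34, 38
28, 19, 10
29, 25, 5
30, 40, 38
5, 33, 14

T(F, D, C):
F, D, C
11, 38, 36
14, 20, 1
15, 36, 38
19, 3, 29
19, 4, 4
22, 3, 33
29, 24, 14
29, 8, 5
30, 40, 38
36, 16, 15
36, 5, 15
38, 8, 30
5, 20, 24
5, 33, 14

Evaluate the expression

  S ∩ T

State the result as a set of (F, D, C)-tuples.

{(11, 38, 36), (19, 3, 29), (30, 40, 38), (5, 33, 14)}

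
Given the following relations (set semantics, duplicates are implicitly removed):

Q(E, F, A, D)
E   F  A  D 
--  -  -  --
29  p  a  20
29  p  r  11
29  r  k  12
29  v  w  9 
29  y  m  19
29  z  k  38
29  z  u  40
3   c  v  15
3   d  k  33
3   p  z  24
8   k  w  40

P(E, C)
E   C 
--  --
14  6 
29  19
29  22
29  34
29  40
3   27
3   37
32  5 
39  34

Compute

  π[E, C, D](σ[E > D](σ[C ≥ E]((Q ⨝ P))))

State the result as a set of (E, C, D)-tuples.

{(29, 34, 11), (29, 34, 12), (29, 34, 19), (29, 34, 20), (29, 34, 9), (29, 40, 11), (29, 40, 12), (29, 40, 19), (29, 40, 20), (29, 40, 9)}

Natural join on E: {(29, p, a, 20, 19), (29, p, a, 20, 22), (29, p, a, 20, 34), (29, p, a, 20, 40), (29, p, r, 11, 19), (29, p, r, 11, 22), (29, p, r, 11, 34), (29, p, r, 11, 40), (29, r, k, 12, 19), (29, r, k, 12, 22), (29, r, k, 12, 34), (29, r, k, 12, 40), (29, v, w, 9, 19), (29, v, w, 9, 22), (29, v, w, 9, 34), (29, v, w, 9, 40), (29, y, m, 19, 19), (29, y, m, 19, 22), (29, y, m, 19, 34), (29, y, m, 19, 40), (29, z, k, 38, 19), (29, z, k, 38, 22), (29, z, k, 38, 34), (29, z, k, 38, 40), (29, z, u, 40, 19), (29, z, u, 40, 22), (29, z, u, 40, 34), (29, z, u, 40, 40), (3, c, v, 15, 27), (3, c, v, 15, 37), (3, d, k, 33, 27), (3, d, k, 33, 37), (3, p, z, 24, 27), (3, p, z, 24, 37)}
Filtering on C ≥ E leaves {(29, p, a, 20, 34), (29, p, a, 20, 40), (29, p, r, 11, 34), (29, p, r, 11, 40), (29, r, k, 12, 34), (29, r, k, 12, 40), (29, v, w, 9, 34), (29, v, w, 9, 40), (29, y, m, 19, 34), (29, y, m, 19, 40), (29, z, k, 38, 34), (29, z, k, 38, 40), (29, z, u, 40, 34), (29, z, u, 40, 40), (3, c, v, 15, 27), (3, c, v, 15, 37), (3, d, k, 33, 27), (3, d, k, 33, 37), (3, p, z, 24, 27), (3, p, z, 24, 37)}.
Filtering on E > D leaves {(29, p, a, 20, 34), (29, p, a, 20, 40), (29, p, r, 11, 34), (29, p, r, 11, 40), (29, r, k, 12, 34), (29, r, k, 12, 40), (29, v, w, 9, 34), (29, v, w, 9, 40), (29, y, m, 19, 34), (29, y, m, 19, 40)}.
π_{E, C, D} gives {(29, 34, 11), (29, 34, 12), (29, 34, 19), (29, 34, 20), (29, 34, 9), (29, 40, 11), (29, 40, 12), (29, 40, 19), (29, 40, 20), (29, 40, 9)}.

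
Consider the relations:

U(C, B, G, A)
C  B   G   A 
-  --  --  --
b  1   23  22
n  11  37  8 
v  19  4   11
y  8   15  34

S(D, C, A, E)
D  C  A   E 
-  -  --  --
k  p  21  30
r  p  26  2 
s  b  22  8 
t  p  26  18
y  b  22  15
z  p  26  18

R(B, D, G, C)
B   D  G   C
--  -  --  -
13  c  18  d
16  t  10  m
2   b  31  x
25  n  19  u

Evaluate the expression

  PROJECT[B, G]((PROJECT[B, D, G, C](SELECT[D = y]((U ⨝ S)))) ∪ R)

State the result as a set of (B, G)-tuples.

{(1, 23), (13, 18), (16, 10), (2, 31), (25, 19)}

U ⋈ S (natural join on C, A): {(b, 1, 23, 22, s, 8), (b, 1, 23, 22, y, 15)}
σ[D = y]: keep tuples satisfying D = y → {(b, 1, 23, 22, y, 15)}
π_{B, D, G, C} gives {(1, y, 23, b)}.
Union: {(1, y, 23, b)} with {(13, c, 18, d), (16, t, 10, m), (2, b, 31, x), (25, n, 19, u)} → {(1, y, 23, b), (13, c, 18, d), (16, t, 10, m), (2, b, 31, x), (25, n, 19, u)}
π_{B, G} gives {(1, 23), (13, 18), (16, 10), (2, 31), (25, 19)}.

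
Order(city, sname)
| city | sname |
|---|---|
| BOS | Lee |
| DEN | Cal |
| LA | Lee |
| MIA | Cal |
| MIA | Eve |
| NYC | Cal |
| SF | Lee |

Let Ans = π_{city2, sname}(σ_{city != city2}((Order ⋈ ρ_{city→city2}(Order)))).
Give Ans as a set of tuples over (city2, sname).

{(BOS, Lee), (DEN, Cal), (LA, Lee), (MIA, Cal), (NYC, Cal), (SF, Lee)}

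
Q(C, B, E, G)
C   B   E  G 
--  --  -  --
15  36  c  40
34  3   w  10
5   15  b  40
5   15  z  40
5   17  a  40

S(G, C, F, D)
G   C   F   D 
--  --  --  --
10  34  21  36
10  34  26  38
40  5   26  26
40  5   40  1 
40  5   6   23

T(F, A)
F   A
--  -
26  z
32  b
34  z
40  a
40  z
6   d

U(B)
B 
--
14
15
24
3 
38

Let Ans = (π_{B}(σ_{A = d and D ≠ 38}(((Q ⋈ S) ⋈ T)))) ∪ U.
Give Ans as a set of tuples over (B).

Q ⋈ S (natural join on C, G): {(34, 3, w, 10, 21, 36), (34, 3, w, 10, 26, 38), (5, 15, b, 40, 26, 26), (5, 15, b, 40, 40, 1), (5, 15, b, 40, 6, 23), (5, 15, z, 40, 26, 26), (5, 15, z, 40, 40, 1), (5, 15, z, 40, 6, 23), (5, 17, a, 40, 26, 26), (5, 17, a, 40, 40, 1), (5, 17, a, 40, 6, 23)}
(Q ⋈ S) ⋈ T (natural join on F): {(34, 3, w, 10, 26, 38, z), (5, 15, b, 40, 26, 26, z), (5, 15, b, 40, 40, 1, a), (5, 15, b, 40, 40, 1, z), (5, 15, b, 40, 6, 23, d), (5, 15, z, 40, 26, 26, z), (5, 15, z, 40, 40, 1, a), (5, 15, z, 40, 40, 1, z), (5, 15, z, 40, 6, 23, d), (5, 17, a, 40, 26, 26, z), (5, 17, a, 40, 40, 1, a), (5, 17, a, 40, 40, 1, z), (5, 17, a, 40, 6, 23, d)}
Selection A = d and D ≠ 38: {(5, 15, b, 40, 6, 23, d), (5, 15, z, 40, 6, 23, d), (5, 17, a, 40, 6, 23, d)}
π[B]: project onto (B) (1 duplicate(s) eliminated) → {15, 17}
Set union of the two operands is {14, 15, 17, 24, 3, 38}.

{14, 15, 17, 24, 3, 38}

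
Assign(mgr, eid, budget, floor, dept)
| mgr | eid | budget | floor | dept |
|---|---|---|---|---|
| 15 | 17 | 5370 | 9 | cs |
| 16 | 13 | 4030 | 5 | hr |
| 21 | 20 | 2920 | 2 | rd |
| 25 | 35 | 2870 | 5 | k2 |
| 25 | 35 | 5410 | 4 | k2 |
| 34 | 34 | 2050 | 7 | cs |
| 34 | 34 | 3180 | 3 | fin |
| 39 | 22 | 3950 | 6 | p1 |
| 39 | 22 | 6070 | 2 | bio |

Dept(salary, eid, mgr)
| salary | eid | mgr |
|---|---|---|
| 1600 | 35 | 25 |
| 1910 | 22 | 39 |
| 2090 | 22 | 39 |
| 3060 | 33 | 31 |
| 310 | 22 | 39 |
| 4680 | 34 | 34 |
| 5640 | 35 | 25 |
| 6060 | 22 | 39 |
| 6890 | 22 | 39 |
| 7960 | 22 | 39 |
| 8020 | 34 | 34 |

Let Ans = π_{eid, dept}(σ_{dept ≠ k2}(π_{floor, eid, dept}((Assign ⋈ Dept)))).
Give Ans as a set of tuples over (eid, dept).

Joining Assign and Dept on mgr, eid yields {(25, 35, 2870, 5, k2, 1600), (25, 35, 2870, 5, k2, 5640), (25, 35, 5410, 4, k2, 1600), (25, 35, 5410, 4, k2, 5640), (34, 34, 2050, 7, cs, 4680), (34, 34, 2050, 7, cs, 8020), (34, 34, 3180, 3, fin, 4680), (34, 34, 3180, 3, fin, 8020), (39, 22, 3950, 6, p1, 1910), (39, 22, 3950, 6, p1, 2090), (39, 22, 3950, 6, p1, 310), (39, 22, 3950, 6, p1, 6060), (39, 22, 3950, 6, p1, 6890), (39, 22, 3950, 6, p1, 7960), (39, 22, 6070, 2, bio, 1910), (39, 22, 6070, 2, bio, 2090), (39, 22, 6070, 2, bio, 310), (39, 22, 6070, 2, bio, 6060), (39, 22, 6070, 2, bio, 6890), (39, 22, 6070, 2, bio, 7960)}.
Projecting to floor, eid, dept (14 duplicate(s) eliminated): {(2, 22, bio), (3, 34, fin), (4, 35, k2), (5, 35, k2), (6, 22, p1), (7, 34, cs)}
Apply σ_{dept ≠ k2}; surviving tuples: {(2, 22, bio), (3, 34, fin), (6, 22, p1), (7, 34, cs)}
Projecting to eid, dept: {(22, bio), (22, p1), (34, cs), (34, fin)}

{(22, bio), (22, p1), (34, cs), (34, fin)}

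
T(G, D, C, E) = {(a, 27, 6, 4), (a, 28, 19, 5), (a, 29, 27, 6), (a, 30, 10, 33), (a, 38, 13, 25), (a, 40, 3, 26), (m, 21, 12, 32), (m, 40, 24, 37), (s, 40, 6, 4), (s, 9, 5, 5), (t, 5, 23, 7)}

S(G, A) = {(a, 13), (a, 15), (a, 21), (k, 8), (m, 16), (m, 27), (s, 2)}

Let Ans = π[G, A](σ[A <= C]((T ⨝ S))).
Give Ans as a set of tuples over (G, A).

Natural join on G: {(a, 27, 6, 4, 13), (a, 27, 6, 4, 15), (a, 27, 6, 4, 21), (a, 28, 19, 5, 13), (a, 28, 19, 5, 15), (a, 28, 19, 5, 21), (a, 29, 27, 6, 13), (a, 29, 27, 6, 15), (a, 29, 27, 6, 21), (a, 30, 10, 33, 13), (a, 30, 10, 33, 15), (a, 30, 10, 33, 21), (a, 38, 13, 25, 13), (a, 38, 13, 25, 15), (a, 38, 13, 25, 21), (a, 40, 3, 26, 13), (a, 40, 3, 26, 15), (a, 40, 3, 26, 21), (m, 21, 12, 32, 16), (m, 21, 12, 32, 27), (m, 40, 24, 37, 16), (m, 40, 24, 37, 27), (s, 40, 6, 4, 2), (s, 9, 5, 5, 2)}
σ[A <= C]: keep tuples satisfying A <= C → {(a, 28, 19, 5, 13), (a, 28, 19, 5, 15), (a, 29, 27, 6, 13), (a, 29, 27, 6, 15), (a, 29, 27, 6, 21), (a, 38, 13, 25, 13), (m, 40, 24, 37, 16), (s, 40, 6, 4, 2), (s, 9, 5, 5, 2)}
π[G, A]: project onto (G, A) (4 duplicate(s) eliminated) → {(a, 13), (a, 15), (a, 21), (m, 16), (s, 2)}

{(a, 13), (a, 15), (a, 21), (m, 16), (s, 2)}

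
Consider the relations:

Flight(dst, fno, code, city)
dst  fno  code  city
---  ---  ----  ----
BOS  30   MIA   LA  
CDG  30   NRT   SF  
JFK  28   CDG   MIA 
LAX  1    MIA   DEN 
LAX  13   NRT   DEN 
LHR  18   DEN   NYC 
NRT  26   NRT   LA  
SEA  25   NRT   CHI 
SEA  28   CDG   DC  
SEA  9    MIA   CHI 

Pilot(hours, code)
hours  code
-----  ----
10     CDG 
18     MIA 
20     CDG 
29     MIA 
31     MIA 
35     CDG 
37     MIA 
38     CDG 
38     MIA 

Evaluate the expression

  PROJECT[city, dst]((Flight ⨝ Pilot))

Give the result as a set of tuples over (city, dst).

{(CHI, SEA), (DC, SEA), (DEN, LAX), (LA, BOS), (MIA, JFK)}

Joining Flight and Pilot on code yields {(BOS, 30, MIA, LA, 18), (BOS, 30, MIA, LA, 29), (BOS, 30, MIA, LA, 31), (BOS, 30, MIA, LA, 37), (BOS, 30, MIA, LA, 38), (JFK, 28, CDG, MIA, 10), (JFK, 28, CDG, MIA, 20), (JFK, 28, CDG, MIA, 35), (JFK, 28, CDG, MIA, 38), (LAX, 1, MIA, DEN, 18), (LAX, 1, MIA, DEN, 29), (LAX, 1, MIA, DEN, 31), (LAX, 1, MIA, DEN, 37), (LAX, 1, MIA, DEN, 38), (SEA, 28, CDG, DC, 10), (SEA, 28, CDG, DC, 20), (SEA, 28, CDG, DC, 35), (SEA, 28, CDG, DC, 38), (SEA, 9, MIA, CHI, 18), (SEA, 9, MIA, CHI, 29), (SEA, 9, MIA, CHI, 31), (SEA, 9, MIA, CHI, 37), (SEA, 9, MIA, CHI, 38)}.
Keep only column(s) city, dst (18 duplicate(s) eliminated): {(CHI, SEA), (DC, SEA), (DEN, LAX), (LA, BOS), (MIA, JFK)}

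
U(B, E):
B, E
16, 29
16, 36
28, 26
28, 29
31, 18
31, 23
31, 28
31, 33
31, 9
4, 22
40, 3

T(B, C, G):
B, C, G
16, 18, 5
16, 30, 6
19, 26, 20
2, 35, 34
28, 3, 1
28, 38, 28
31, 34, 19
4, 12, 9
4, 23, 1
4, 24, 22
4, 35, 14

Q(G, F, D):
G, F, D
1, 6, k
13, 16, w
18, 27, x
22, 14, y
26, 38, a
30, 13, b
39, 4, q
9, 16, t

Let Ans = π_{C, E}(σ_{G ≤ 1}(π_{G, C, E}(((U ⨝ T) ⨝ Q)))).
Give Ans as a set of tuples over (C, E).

Joining U and T on B yields {(16, 29, 18, 5), (16, 29, 30, 6), (16, 36, 18, 5), (16, 36, 30, 6), (28, 26, 3, 1), (28, 26, 38, 28), (28, 29, 3, 1), (28, 29, 38, 28), (31, 18, 34, 19), (31, 23, 34, 19), (31, 28, 34, 19), (31, 33, 34, 19), (31, 9, 34, 19), (4, 22, 12, 9), (4, 22, 23, 1), (4, 22, 24, 22), (4, 22, 35, 14)}.
Joining (U ⨝ T) and Q on G yields {(28, 26, 3, 1, 6, k), (28, 29, 3, 1, 6, k), (4, 22, 12, 9, 16, t), (4, 22, 23, 1, 6, k), (4, 22, 24, 22, 14, y)}.
π[G, C, E]: project onto (G, C, E) → {(1, 23, 22), (1, 3, 26), (1, 3, 29), (22, 24, 22), (9, 12, 22)}
σ[G ≤ 1]: keep tuples satisfying G ≤ 1 → {(1, 23, 22), (1, 3, 26), (1, 3, 29)}
π[C, E]: project onto (C, E) → {(23, 22), (3, 26), (3, 29)}

{(23, 22), (3, 26), (3, 29)}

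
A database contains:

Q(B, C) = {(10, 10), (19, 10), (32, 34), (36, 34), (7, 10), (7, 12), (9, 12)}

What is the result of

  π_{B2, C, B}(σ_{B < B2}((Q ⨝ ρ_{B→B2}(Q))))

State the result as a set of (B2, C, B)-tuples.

{(10, 10, 7), (19, 10, 10), (19, 10, 7), (36, 34, 32), (9, 12, 7)}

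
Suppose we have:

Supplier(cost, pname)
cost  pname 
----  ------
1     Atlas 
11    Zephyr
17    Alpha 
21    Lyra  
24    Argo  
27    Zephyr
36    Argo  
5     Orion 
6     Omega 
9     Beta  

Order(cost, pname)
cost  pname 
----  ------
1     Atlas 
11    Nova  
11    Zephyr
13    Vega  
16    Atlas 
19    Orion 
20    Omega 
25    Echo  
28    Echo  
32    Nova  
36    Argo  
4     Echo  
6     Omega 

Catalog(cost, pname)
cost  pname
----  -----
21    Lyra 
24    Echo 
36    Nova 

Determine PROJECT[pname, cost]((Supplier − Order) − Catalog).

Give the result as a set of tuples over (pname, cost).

{(Alpha, 17), (Argo, 24), (Beta, 9), (Orion, 5), (Zephyr, 27)}

Set difference of the two operands is {(17, Alpha), (21, Lyra), (24, Argo), (27, Zephyr), (5, Orion), (9, Beta)}.
Set difference of the two operands is {(17, Alpha), (24, Argo), (27, Zephyr), (5, Orion), (9, Beta)}.
π[pname, cost]: project onto (pname, cost) → {(Alpha, 17), (Argo, 24), (Beta, 9), (Orion, 5), (Zephyr, 27)}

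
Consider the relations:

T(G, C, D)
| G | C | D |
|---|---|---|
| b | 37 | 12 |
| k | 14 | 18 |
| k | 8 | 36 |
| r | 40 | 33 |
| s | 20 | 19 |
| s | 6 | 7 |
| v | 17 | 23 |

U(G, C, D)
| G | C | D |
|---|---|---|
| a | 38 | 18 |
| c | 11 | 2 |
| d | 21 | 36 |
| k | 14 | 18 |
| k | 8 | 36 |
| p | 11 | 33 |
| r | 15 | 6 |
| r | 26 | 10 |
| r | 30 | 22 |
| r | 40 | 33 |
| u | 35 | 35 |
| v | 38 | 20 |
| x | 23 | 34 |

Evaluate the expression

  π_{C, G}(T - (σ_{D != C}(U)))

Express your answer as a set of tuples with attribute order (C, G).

σ[D != C]: keep tuples satisfying D != C → {(a, 38, 18), (c, 11, 2), (d, 21, 36), (k, 14, 18), (k, 8, 36), (p, 11, 33), (r, 15, 6), (r, 26, 10), (r, 30, 22), (r, 40, 33), (v, 38, 20), (x, 23, 34)}
Taking the difference: {(b, 37, 12), (s, 20, 19), (s, 6, 7), (v, 17, 23)}
Projecting to C, G: {(17, v), (20, s), (37, b), (6, s)}

{(17, v), (20, s), (37, b), (6, s)}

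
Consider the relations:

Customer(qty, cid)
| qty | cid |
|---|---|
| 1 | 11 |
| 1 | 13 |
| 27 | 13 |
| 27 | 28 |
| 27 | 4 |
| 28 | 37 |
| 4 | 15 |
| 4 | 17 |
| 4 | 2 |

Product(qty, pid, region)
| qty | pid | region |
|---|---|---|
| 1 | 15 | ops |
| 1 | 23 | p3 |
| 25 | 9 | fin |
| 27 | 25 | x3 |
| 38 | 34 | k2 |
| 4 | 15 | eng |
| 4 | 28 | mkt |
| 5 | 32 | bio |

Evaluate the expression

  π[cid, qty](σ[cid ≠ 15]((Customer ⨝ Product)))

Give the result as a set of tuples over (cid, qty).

{(11, 1), (13, 1), (13, 27), (17, 4), (2, 4), (28, 27), (4, 27)}

Joining Customer and Product on qty yields {(1, 11, 15, ops), (1, 11, 23, p3), (1, 13, 15, ops), (1, 13, 23, p3), (27, 13, 25, x3), (27, 28, 25, x3), (27, 4, 25, x3), (4, 15, 15, eng), (4, 15, 28, mkt), (4, 17, 15, eng), (4, 17, 28, mkt), (4, 2, 15, eng), (4, 2, 28, mkt)}.
Filtering on cid ≠ 15 leaves {(1, 11, 15, ops), (1, 11, 23, p3), (1, 13, 15, ops), (1, 13, 23, p3), (27, 13, 25, x3), (27, 28, 25, x3), (27, 4, 25, x3), (4, 17, 15, eng), (4, 17, 28, mkt), (4, 2, 15, eng), (4, 2, 28, mkt)}.
Keep only column(s) cid, qty (4 duplicate(s) eliminated): {(11, 1), (13, 1), (13, 27), (17, 4), (2, 4), (28, 27), (4, 27)}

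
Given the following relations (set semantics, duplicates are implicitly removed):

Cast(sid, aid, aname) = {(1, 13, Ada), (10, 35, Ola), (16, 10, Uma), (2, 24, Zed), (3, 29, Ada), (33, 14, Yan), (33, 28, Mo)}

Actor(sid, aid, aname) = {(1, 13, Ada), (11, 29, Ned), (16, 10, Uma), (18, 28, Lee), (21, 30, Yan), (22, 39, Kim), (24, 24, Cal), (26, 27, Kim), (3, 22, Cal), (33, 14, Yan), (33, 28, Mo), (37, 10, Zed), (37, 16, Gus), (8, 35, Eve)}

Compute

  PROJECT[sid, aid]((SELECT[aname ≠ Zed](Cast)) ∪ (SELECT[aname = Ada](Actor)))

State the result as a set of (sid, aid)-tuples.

{(1, 13), (10, 35), (16, 10), (3, 29), (33, 14), (33, 28)}

σ[aname ≠ Zed]: keep tuples satisfying aname ≠ Zed → {(1, 13, Ada), (10, 35, Ola), (16, 10, Uma), (3, 29, Ada), (33, 14, Yan), (33, 28, Mo)}
σ[aname = Ada]: keep tuples satisfying aname = Ada → {(1, 13, Ada)}
Taking the union: {(1, 13, Ada), (10, 35, Ola), (16, 10, Uma), (3, 29, Ada), (33, 14, Yan), (33, 28, Mo)}
π[sid, aid]: project onto (sid, aid) → {(1, 13), (10, 35), (16, 10), (3, 29), (33, 14), (33, 28)}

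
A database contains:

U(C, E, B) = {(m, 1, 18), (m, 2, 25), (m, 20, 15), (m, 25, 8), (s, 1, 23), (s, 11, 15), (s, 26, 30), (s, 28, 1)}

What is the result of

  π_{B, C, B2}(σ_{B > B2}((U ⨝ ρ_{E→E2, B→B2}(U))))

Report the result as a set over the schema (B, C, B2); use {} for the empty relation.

{(15, m, 8), (15, s, 1), (18, m, 15), (18, m, 8), (23, s, 1), (23, s, 15), (25, m, 15), (25, m, 18), (25, m, 8), (30, s, 1), (30, s, 15), (30, s, 23)}

ρ[E→E2, B→B2]: schema becomes (C, E2, B2); tuples unchanged.
Natural join on C: {(m, 1, 18, 1, 18), (m, 1, 18, 2, 25), (m, 1, 18, 20, 15), (m, 1, 18, 25, 8), (m, 2, 25, 1, 18), (m, 2, 25, 2, 25), (m, 2, 25, 20, 15), (m, 2, 25, 25, 8), (m, 20, 15, 1, 18), (m, 20, 15, 2, 25), (m, 20, 15, 20, 15), (m, 20, 15, 25, 8), (m, 25, 8, 1, 18), (m, 25, 8, 2, 25), (m, 25, 8, 20, 15), (m, 25, 8, 25, 8), (s, 1, 23, 1, 23), (s, 1, 23, 11, 15), (s, 1, 23, 26, 30), (s, 1, 23, 28, 1), (s, 11, 15, 1, 23), (s, 11, 15, 11, 15), (s, 11, 15, 26, 30), (s, 11, 15, 28, 1), (s, 26, 30, 1, 23), (s, 26, 30, 11, 15), (s, 26, 30, 26, 30), (s, 26, 30, 28, 1), (s, 28, 1, 1, 23), (s, 28, 1, 11, 15), (s, 28, 1, 26, 30), (s, 28, 1, 28, 1)}
Filtering on B > B2 leaves {(m, 1, 18, 20, 15), (m, 1, 18, 25, 8), (m, 2, 25, 1, 18), (m, 2, 25, 20, 15), (m, 2, 25, 25, 8), (m, 20, 15, 25, 8), (s, 1, 23, 11, 15), (s, 1, 23, 28, 1), (s, 11, 15, 28, 1), (s, 26, 30, 1, 23), (s, 26, 30, 11, 15), (s, 26, 30, 28, 1)}.
Keep only column(s) B, C, B2: {(15, m, 8), (15, s, 1), (18, m, 15), (18, m, 8), (23, s, 1), (23, s, 15), (25, m, 15), (25, m, 18), (25, m, 8), (30, s, 1), (30, s, 15), (30, s, 23)}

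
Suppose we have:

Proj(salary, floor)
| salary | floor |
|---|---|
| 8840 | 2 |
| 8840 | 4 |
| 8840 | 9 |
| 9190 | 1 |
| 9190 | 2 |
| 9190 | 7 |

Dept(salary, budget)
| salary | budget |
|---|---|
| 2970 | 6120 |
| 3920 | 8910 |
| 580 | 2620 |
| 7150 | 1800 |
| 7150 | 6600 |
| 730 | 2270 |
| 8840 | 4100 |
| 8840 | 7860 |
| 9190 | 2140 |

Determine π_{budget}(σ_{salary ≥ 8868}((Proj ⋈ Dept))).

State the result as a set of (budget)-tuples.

Joining Proj and Dept on salary yields {(8840, 2, 4100), (8840, 2, 7860), (8840, 4, 4100), (8840, 4, 7860), (8840, 9, 4100), (8840, 9, 7860), (9190, 1, 2140), (9190, 2, 2140), (9190, 7, 2140)}.
Apply σ_{salary ≥ 8868}; surviving tuples: {(9190, 1, 2140), (9190, 2, 2140), (9190, 7, 2140)}
Keep only column(s) budget (2 duplicate(s) eliminated): {2140}

{2140}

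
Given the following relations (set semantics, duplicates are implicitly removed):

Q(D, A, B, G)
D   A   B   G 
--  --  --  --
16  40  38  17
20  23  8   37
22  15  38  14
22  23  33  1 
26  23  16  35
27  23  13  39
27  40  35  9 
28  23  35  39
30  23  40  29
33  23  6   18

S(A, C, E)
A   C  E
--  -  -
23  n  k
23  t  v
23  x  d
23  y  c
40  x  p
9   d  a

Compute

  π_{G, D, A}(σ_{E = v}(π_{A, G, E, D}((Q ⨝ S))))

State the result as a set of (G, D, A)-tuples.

Joining Q and S on A yields {(16, 40, 38, 17, x, p), (20, 23, 8, 37, n, k), (20, 23, 8, 37, t, v), (20, 23, 8, 37, x, d), (20, 23, 8, 37, y, c), (22, 23, 33, 1, n, k), (22, 23, 33, 1, t, v), (22, 23, 33, 1, x, d), (22, 23, 33, 1, y, c), (26, 23, 16, 35, n, k), (26, 23, 16, 35, t, v), (26, 23, 16, 35, x, d), (26, 23, 16, 35, y, c), (27, 23, 13, 39, n, k), (27, 23, 13, 39, t, v), (27, 23, 13, 39, x, d), (27, 23, 13, 39, y, c), (27, 40, 35, 9, x, p), (28, 23, 35, 39, n, k), (28, 23, 35, 39, t, v), (28, 23, 35, 39, x, d), (28, 23, 35, 39, y, c), (30, 23, 40, 29, n, k), (30, 23, 40, 29, t, v), (30, 23, 40, 29, x, d), (30, 23, 40, 29, y, c), (33, 23, 6, 18, n, k), (33, 23, 6, 18, t, v), (33, 23, 6, 18, x, d), (33, 23, 6, 18, y, c)}.
π[A, G, E, D]: project onto (A, G, E, D) → {(23, 1, c, 22), (23, 1, d, 22), (23, 1, k, 22), (23, 1, v, 22), (23, 18, c, 33), (23, 18, d, 33), (23, 18, k, 33), (23, 18, v, 33), (23, 29, c, 30), (23, 29, d, 30), (23, 29, k, 30), (23, 29, v, 30), (23, 35, c, 26), (23, 35, d, 26), (23, 35, k, 26), (23, 35, v, 26), (23, 37, c, 20), (23, 37, d, 20), (23, 37, k, 20), (23, 37, v, 20), (23, 39, c, 27), (23, 39, c, 28), (23, 39, d, 27), (23, 39, d, 28), (23, 39, k, 27), (23, 39, k, 28), (23, 39, v, 27), (23, 39, v, 28), (40, 17, p, 16), (40, 9, p, 27)}
σ[E = v]: keep tuples satisfying E = v → {(23, 1, v, 22), (23, 18, v, 33), (23, 29, v, 30), (23, 35, v, 26), (23, 37, v, 20), (23, 39, v, 27), (23, 39, v, 28)}
π[G, D, A]: project onto (G, D, A) → {(1, 22, 23), (18, 33, 23), (29, 30, 23), (35, 26, 23), (37, 20, 23), (39, 27, 23), (39, 28, 23)}

{(1, 22, 23), (18, 33, 23), (29, 30, 23), (35, 26, 23), (37, 20, 23), (39, 27, 23), (39, 28, 23)}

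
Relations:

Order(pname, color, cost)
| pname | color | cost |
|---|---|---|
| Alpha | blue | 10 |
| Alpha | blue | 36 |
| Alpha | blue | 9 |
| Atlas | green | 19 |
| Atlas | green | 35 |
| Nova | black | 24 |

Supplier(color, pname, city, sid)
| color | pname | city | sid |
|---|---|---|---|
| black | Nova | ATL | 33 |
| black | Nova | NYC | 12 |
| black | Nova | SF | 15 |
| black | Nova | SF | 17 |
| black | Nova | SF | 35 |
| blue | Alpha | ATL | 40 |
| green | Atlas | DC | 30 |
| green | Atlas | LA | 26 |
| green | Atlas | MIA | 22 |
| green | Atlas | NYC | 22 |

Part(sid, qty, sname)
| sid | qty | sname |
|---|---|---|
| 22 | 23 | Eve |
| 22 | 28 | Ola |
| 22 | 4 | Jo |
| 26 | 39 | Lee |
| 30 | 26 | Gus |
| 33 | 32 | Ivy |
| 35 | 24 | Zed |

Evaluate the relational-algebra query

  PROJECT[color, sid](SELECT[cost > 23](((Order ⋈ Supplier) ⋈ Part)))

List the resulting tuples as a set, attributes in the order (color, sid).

Natural join on pname, color: {(Alpha, blue, 10, ATL, 40), (Alpha, blue, 36, ATL, 40), (Alpha, blue, 9, ATL, 40), (Atlas, green, 19, DC, 30), (Atlas, green, 19, LA, 26), (Atlas, green, 19, MIA, 22), (Atlas, green, 19, NYC, 22), (Atlas, green, 35, DC, 30), (Atlas, green, 35, LA, 26), (Atlas, green, 35, MIA, 22), (Atlas, green, 35, NYC, 22), (Nova, black, 24, ATL, 33), (Nova, black, 24, NYC, 12), (Nova, black, 24, SF, 15), (Nova, black, 24, SF, 17), (Nova, black, 24, SF, 35)}
Natural join on sid: {(Atlas, green, 19, DC, 30, 26, Gus), (Atlas, green, 19, LA, 26, 39, Lee), (Atlas, green, 19, MIA, 22, 23, Eve), (Atlas, green, 19, MIA, 22, 28, Ola), (Atlas, green, 19, MIA, 22, 4, Jo), (Atlas, green, 19, NYC, 22, 23, Eve), (Atlas, green, 19, NYC, 22, 28, Ola), (Atlas, green, 19, NYC, 22, 4, Jo), (Atlas, green, 35, DC, 30, 26, Gus), (Atlas, green, 35, LA, 26, 39, Lee), (Atlas, green, 35, MIA, 22, 23, Eve), (Atlas, green, 35, MIA, 22, 28, Ola), (Atlas, green, 35, MIA, 22, 4, Jo), (Atlas, green, 35, NYC, 22, 23, Eve), (Atlas, green, 35, NYC, 22, 28, Ola), (Atlas, green, 35, NYC, 22, 4, Jo), (Nova, black, 24, ATL, 33, 32, Ivy), (Nova, black, 24, SF, 35, 24, Zed)}
σ[cost > 23]: keep tuples satisfying cost > 23 → {(Atlas, green, 35, DC, 30, 26, Gus), (Atlas, green, 35, LA, 26, 39, Lee), (Atlas, green, 35, MIA, 22, 23, Eve), (Atlas, green, 35, MIA, 22, 28, Ola), (Atlas, green, 35, MIA, 22, 4, Jo), (Atlas, green, 35, NYC, 22, 23, Eve), (Atlas, green, 35, NYC, 22, 28, Ola), (Atlas, green, 35, NYC, 22, 4, Jo), (Nova, black, 24, ATL, 33, 32, Ivy), (Nova, black, 24, SF, 35, 24, Zed)}
π[color, sid]: project onto (color, sid) (5 duplicate(s) eliminated) → {(black, 33), (black, 35), (green, 22), (green, 26), (green, 30)}

{(black, 33), (black, 35), (green, 22), (green, 26), (green, 30)}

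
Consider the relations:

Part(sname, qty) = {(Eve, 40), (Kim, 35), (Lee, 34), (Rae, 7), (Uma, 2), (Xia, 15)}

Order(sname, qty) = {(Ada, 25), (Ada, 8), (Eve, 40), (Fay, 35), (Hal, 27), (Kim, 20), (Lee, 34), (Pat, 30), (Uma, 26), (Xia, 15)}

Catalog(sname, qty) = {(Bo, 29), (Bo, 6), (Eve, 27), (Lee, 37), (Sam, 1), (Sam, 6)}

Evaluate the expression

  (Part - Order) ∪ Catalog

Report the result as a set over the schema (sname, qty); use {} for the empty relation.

{(Bo, 29), (Bo, 6), (Eve, 27), (Kim, 35), (Lee, 37), (Rae, 7), (Sam, 1), (Sam, 6), (Uma, 2)}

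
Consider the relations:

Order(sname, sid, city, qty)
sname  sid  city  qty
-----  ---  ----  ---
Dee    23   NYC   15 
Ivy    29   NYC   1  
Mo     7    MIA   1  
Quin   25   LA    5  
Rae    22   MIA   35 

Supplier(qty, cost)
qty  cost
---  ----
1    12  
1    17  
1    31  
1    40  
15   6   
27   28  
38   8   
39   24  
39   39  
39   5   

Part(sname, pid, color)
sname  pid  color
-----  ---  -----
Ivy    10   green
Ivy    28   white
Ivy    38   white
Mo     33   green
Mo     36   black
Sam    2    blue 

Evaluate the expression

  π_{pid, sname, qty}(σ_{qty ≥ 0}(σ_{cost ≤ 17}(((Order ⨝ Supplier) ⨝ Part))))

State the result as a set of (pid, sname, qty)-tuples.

Joining Order and Supplier on qty yields {(Dee, 23, NYC, 15, 6), (Ivy, 29, NYC, 1, 12), (Ivy, 29, NYC, 1, 17), (Ivy, 29, NYC, 1, 31), (Ivy, 29, NYC, 1, 40), (Mo, 7, MIA, 1, 12), (Mo, 7, MIA, 1, 17), (Mo, 7, MIA, 1, 31), (Mo, 7, MIA, 1, 40)}.
Joining (Order ⨝ Supplier) and Part on sname yields {(Ivy, 29, NYC, 1, 12, 10, green), (Ivy, 29, NYC, 1, 12, 28, white), (Ivy, 29, NYC, 1, 12, 38, white), (Ivy, 29, NYC, 1, 17, 10, green), (Ivy, 29, NYC, 1, 17, 28, white), (Ivy, 29, NYC, 1, 17, 38, white), (Ivy, 29, NYC, 1, 31, 10, green), (Ivy, 29, NYC, 1, 31, 28, white), (Ivy, 29, NYC, 1, 31, 38, white), (Ivy, 29, NYC, 1, 40, 10, green), (Ivy, 29, NYC, 1, 40, 28, white), (Ivy, 29, NYC, 1, 40, 38, white), (Mo, 7, MIA, 1, 12, 33, green), (Mo, 7, MIA, 1, 12, 36, black), (Mo, 7, MIA, 1, 17, 33, green), (Mo, 7, MIA, 1, 17, 36, black), (Mo, 7, MIA, 1, 31, 33, green), (Mo, 7, MIA, 1, 31, 36, black), (Mo, 7, MIA, 1, 40, 33, green), (Mo, 7, MIA, 1, 40, 36, black)}.
σ[cost ≤ 17]: keep tuples satisfying cost ≤ 17 → {(Ivy, 29, NYC, 1, 12, 10, green), (Ivy, 29, NYC, 1, 12, 28, white), (Ivy, 29, NYC, 1, 12, 38, white), (Ivy, 29, NYC, 1, 17, 10, green), (Ivy, 29, NYC, 1, 17, 28, white), (Ivy, 29, NYC, 1, 17, 38, white), (Mo, 7, MIA, 1, 12, 33, green), (Mo, 7, MIA, 1, 12, 36, black), (Mo, 7, MIA, 1, 17, 33, green), (Mo, 7, MIA, 1, 17, 36, black)}
σ[qty ≥ 0]: keep tuples satisfying qty ≥ 0 → {(Ivy, 29, NYC, 1, 12, 10, green), (Ivy, 29, NYC, 1, 12, 28, white), (Ivy, 29, NYC, 1, 12, 38, white), (Ivy, 29, NYC, 1, 17, 10, green), (Ivy, 29, NYC, 1, 17, 28, white), (Ivy, 29, NYC, 1, 17, 38, white), (Mo, 7, MIA, 1, 12, 33, green), (Mo, 7, MIA, 1, 12, 36, black), (Mo, 7, MIA, 1, 17, 33, green), (Mo, 7, MIA, 1, 17, 36, black)}
Projecting to pid, sname, qty (5 duplicate(s) eliminated): {(10, Ivy, 1), (28, Ivy, 1), (33, Mo, 1), (36, Mo, 1), (38, Ivy, 1)}

{(10, Ivy, 1), (28, Ivy, 1), (33, Mo, 1), (36, Mo, 1), (38, Ivy, 1)}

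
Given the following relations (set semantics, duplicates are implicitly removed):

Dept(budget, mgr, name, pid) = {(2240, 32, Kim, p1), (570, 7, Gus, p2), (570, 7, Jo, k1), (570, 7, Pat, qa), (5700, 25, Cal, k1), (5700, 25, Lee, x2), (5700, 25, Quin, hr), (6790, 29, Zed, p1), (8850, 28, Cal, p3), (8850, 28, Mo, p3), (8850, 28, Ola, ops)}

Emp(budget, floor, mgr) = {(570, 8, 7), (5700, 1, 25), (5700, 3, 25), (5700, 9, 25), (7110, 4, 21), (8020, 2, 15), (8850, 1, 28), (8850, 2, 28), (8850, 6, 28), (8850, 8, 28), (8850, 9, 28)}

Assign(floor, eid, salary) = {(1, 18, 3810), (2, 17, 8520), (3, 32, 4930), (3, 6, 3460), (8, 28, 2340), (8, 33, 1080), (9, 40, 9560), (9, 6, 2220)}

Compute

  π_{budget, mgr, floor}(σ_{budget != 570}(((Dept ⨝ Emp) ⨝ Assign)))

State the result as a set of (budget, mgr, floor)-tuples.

Joining Dept and Emp on budget, mgr yields {(570, 7, Gus, p2, 8), (570, 7, Jo, k1, 8), (570, 7, Pat, qa, 8), (5700, 25, Cal, k1, 1), (5700, 25, Cal, k1, 3), (5700, 25, Cal, k1, 9), (5700, 25, Lee, x2, 1), (5700, 25, Lee, x2, 3), (5700, 25, Lee, x2, 9), (5700, 25, Quin, hr, 1), (5700, 25, Quin, hr, 3), (5700, 25, Quin, hr, 9), (8850, 28, Cal, p3, 1), (8850, 28, Cal, p3, 2), (8850, 28, Cal, p3, 6), (8850, 28, Cal, p3, 8), (8850, 28, Cal, p3, 9), (8850, 28, Mo, p3, 1), (8850, 28, Mo, p3, 2), (8850, 28, Mo, p3, 6), (8850, 28, Mo, p3, 8), (8850, 28, Mo, p3, 9), (8850, 28, Ola, ops, 1), (8850, 28, Ola, ops, 2), (8850, 28, Ola, ops, 6), (8850, 28, Ola, ops, 8), (8850, 28, Ola, ops, 9)}.
Joining (Dept ⨝ Emp) and Assign on floor yields {(570, 7, Gus, p2, 8, 28, 2340), (570, 7, Gus, p2, 8, 33, 1080), (570, 7, Jo, k1, 8, 28, 2340), (570, 7, Jo, k1, 8, 33, 1080), (570, 7, Pat, qa, 8, 28, 2340), (570, 7, Pat, qa, 8, 33, 1080), (5700, 25, Cal, k1, 1, 18, 3810), (5700, 25, Cal, k1, 3, 32, 4930), (5700, 25, Cal, k1, 3, 6, 3460), (5700, 25, Cal, k1, 9, 40, 9560), (5700, 25, Cal, k1, 9, 6, 2220), (5700, 25, Lee, x2, 1, 18, 3810), (5700, 25, Lee, x2, 3, 32, 4930), (5700, 25, Lee, x2, 3, 6, 3460), (5700, 25, Lee, x2, 9, 40, 9560), (5700, 25, Lee, x2, 9, 6, 2220), (5700, 25, Quin, hr, 1, 18, 3810), (5700, 25, Quin, hr, 3, 32, 4930), (5700, 25, Quin, hr, 3, 6, 3460), (5700, 25, Quin, hr, 9, 40, 9560), (5700, 25, Quin, hr, 9, 6, 2220), (8850, 28, Cal, p3, 1, 18, 3810), (8850, 28, Cal, p3, 2, 17, 8520), (8850, 28, Cal, p3, 8, 28, 2340), (8850, 28, Cal, p3, 8, 33, 1080), (8850, 28, Cal, p3, 9, 40, 9560), (8850, 28, Cal, p3, 9, 6, 2220), (8850, 28, Mo, p3, 1, 18, 3810), (8850, 28, Mo, p3, 2, 17, 8520), (8850, 28, Mo, p3, 8, 28, 2340), (8850, 28, Mo, p3, 8, 33, 1080), (8850, 28, Mo, p3, 9, 40, 9560), (8850, 28, Mo, p3, 9, 6, 2220), (8850, 28, Ola, ops, 1, 18, 3810), (8850, 28, Ola, ops, 2, 17, 8520), (8850, 28, Ola, ops, 8, 28, 2340), (8850, 28, Ola, ops, 8, 33, 1080), (8850, 28, Ola, ops, 9, 40, 9560), (8850, 28, Ola, ops, 9, 6, 2220)}.
σ[budget != 570]: keep tuples satisfying budget != 570 → {(5700, 25, Cal, k1, 1, 18, 3810), (5700, 25, Cal, k1, 3, 32, 4930), (5700, 25, Cal, k1, 3, 6, 3460), (5700, 25, Cal, k1, 9, 40, 9560), (5700, 25, Cal, k1, 9, 6, 2220), (5700, 25, Lee, x2, 1, 18, 3810), (5700, 25, Lee, x2, 3, 32, 4930), (5700, 25, Lee, x2, 3, 6, 3460), (5700, 25, Lee, x2, 9, 40, 9560), (5700, 25, Lee, x2, 9, 6, 2220), (5700, 25, Quin, hr, 1, 18, 3810), (5700, 25, Quin, hr, 3, 32, 4930), (5700, 25, Quin, hr, 3, 6, 3460), (5700, 25, Quin, hr, 9, 40, 9560), (5700, 25, Quin, hr, 9, 6, 2220), (8850, 28, Cal, p3, 1, 18, 3810), (8850, 28, Cal, p3, 2, 17, 8520), (8850, 28, Cal, p3, 8, 28, 2340), (8850, 28, Cal, p3, 8, 33, 1080), (8850, 28, Cal, p3, 9, 40, 9560), (8850, 28, Cal, p3, 9, 6, 2220), (8850, 28, Mo, p3, 1, 18, 3810), (8850, 28, Mo, p3, 2, 17, 8520), (8850, 28, Mo, p3, 8, 28, 2340), (8850, 28, Mo, p3, 8, 33, 1080), (8850, 28, Mo, p3, 9, 40, 9560), (8850, 28, Mo, p3, 9, 6, 2220), (8850, 28, Ola, ops, 1, 18, 3810), (8850, 28, Ola, ops, 2, 17, 8520), (8850, 28, Ola, ops, 8, 28, 2340), (8850, 28, Ola, ops, 8, 33, 1080), (8850, 28, Ola, ops, 9, 40, 9560), (8850, 28, Ola, ops, 9, 6, 2220)}
π_{budget, mgr, floor} gives {(5700, 25, 1), (5700, 25, 3), (5700, 25, 9), (8850, 28, 1), (8850, 28, 2), (8850, 28, 8), (8850, 28, 9)} (26 duplicate(s) eliminated).

{(5700, 25, 1), (5700, 25, 3), (5700, 25, 9), (8850, 28, 1), (8850, 28, 2), (8850, 28, 8), (8850, 28, 9)}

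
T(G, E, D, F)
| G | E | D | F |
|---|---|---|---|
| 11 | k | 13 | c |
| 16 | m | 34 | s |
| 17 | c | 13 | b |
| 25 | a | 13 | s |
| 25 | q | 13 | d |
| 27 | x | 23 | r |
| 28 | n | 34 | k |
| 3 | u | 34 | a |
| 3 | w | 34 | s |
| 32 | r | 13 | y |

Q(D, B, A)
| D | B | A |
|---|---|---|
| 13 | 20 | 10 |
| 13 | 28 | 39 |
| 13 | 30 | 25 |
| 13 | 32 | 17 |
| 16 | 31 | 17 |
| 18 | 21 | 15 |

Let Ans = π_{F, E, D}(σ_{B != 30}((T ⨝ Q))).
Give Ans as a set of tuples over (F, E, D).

T ⋈ Q (natural join on D): {(11, k, 13, c, 20, 10), (11, k, 13, c, 28, 39), (11, k, 13, c, 30, 25), (11, k, 13, c, 32, 17), (17, c, 13, b, 20, 10), (17, c, 13, b, 28, 39), (17, c, 13, b, 30, 25), (17, c, 13, b, 32, 17), (25, a, 13, s, 20, 10), (25, a, 13, s, 28, 39), (25, a, 13, s, 30, 25), (25, a, 13, s, 32, 17), (25, q, 13, d, 20, 10), (25, q, 13, d, 28, 39), (25, q, 13, d, 30, 25), (25, q, 13, d, 32, 17), (32, r, 13, y, 20, 10), (32, r, 13, y, 28, 39), (32, r, 13, y, 30, 25), (32, r, 13, y, 32, 17)}
Filtering on B != 30 leaves {(11, k, 13, c, 20, 10), (11, k, 13, c, 28, 39), (11, k, 13, c, 32, 17), (17, c, 13, b, 20, 10), (17, c, 13, b, 28, 39), (17, c, 13, b, 32, 17), (25, a, 13, s, 20, 10), (25, a, 13, s, 28, 39), (25, a, 13, s, 32, 17), (25, q, 13, d, 20, 10), (25, q, 13, d, 28, 39), (25, q, 13, d, 32, 17), (32, r, 13, y, 20, 10), (32, r, 13, y, 28, 39), (32, r, 13, y, 32, 17)}.
π[F, E, D]: project onto (F, E, D) (10 duplicate(s) eliminated) → {(b, c, 13), (c, k, 13), (d, q, 13), (s, a, 13), (y, r, 13)}

{(b, c, 13), (c, k, 13), (d, q, 13), (s, a, 13), (y, r, 13)}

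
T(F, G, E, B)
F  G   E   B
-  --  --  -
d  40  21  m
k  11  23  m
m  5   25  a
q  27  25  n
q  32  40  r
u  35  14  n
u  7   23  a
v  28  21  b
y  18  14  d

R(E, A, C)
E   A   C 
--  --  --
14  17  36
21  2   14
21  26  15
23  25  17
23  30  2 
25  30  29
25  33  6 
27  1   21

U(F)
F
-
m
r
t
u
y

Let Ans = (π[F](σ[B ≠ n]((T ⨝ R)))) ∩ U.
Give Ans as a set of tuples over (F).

{m, u, y}

Joining T and R on E yields {(d, 40, 21, m, 2, 14), (d, 40, 21, m, 26, 15), (k, 11, 23, m, 25, 17), (k, 11, 23, m, 30, 2), (m, 5, 25, a, 30, 29), (m, 5, 25, a, 33, 6), (q, 27, 25, n, 30, 29), (q, 27, 25, n, 33, 6), (u, 35, 14, n, 17, 36), (u, 7, 23, a, 25, 17), (u, 7, 23, a, 30, 2), (v, 28, 21, b, 2, 14), (v, 28, 21, b, 26, 15), (y, 18, 14, d, 17, 36)}.
Filtering on B ≠ n leaves {(d, 40, 21, m, 2, 14), (d, 40, 21, m, 26, 15), (k, 11, 23, m, 25, 17), (k, 11, 23, m, 30, 2), (m, 5, 25, a, 30, 29), (m, 5, 25, a, 33, 6), (u, 7, 23, a, 25, 17), (u, 7, 23, a, 30, 2), (v, 28, 21, b, 2, 14), (v, 28, 21, b, 26, 15), (y, 18, 14, d, 17, 36)}.
π_{F} gives {d, k, m, u, v, y} (5 duplicate(s) eliminated).
Set intersection of the two operands is {m, u, y}.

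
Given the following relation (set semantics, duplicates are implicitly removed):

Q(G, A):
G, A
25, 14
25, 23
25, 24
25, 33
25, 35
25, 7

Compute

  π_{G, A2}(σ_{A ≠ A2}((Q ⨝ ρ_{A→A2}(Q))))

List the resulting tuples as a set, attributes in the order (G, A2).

ρ[A→A2]: schema becomes (G, A2); tuples unchanged.
Q ⋈ ρ_{A→A2}(Q) (natural join on G): {(25, 14, 14), (25, 14, 23), (25, 14, 24), (25, 14, 33), (25, 14, 35), (25, 14, 7), (25, 23, 14), (25, 23, 23), (25, 23, 24), (25, 23, 33), (25, 23, 35), (25, 23, 7), (25, 24, 14), (25, 24, 23), (25, 24, 24), (25, 24, 33), (25, 24, 35), (25, 24, 7), (25, 33, 14), (25, 33, 23), (25, 33, 24), (25, 33, 33), (25, 33, 35), (25, 33, 7), (25, 35, 14), (25, 35, 23), (25, 35, 24), (25, 35, 33), (25, 35, 35), (25, 35, 7), (25, 7, 14), (25, 7, 23), (25, 7, 24), (25, 7, 33), (25, 7, 35), (25, 7, 7)}
Selection A ≠ A2: {(25, 14, 23), (25, 14, 24), (25, 14, 33), (25, 14, 35), (25, 14, 7), (25, 23, 14), (25, 23, 24), (25, 23, 33), (25, 23, 35), (25, 23, 7), (25, 24, 14), (25, 24, 23), (25, 24, 33), (25, 24, 35), (25, 24, 7), (25, 33, 14), (25, 33, 23), (25, 33, 24), (25, 33, 35), (25, 33, 7), (25, 35, 14), (25, 35, 23), (25, 35, 24), (25, 35, 33), (25, 35, 7), (25, 7, 14), (25, 7, 23), (25, 7, 24), (25, 7, 33), (25, 7, 35)}
π[G, A2]: project onto (G, A2) (24 duplicate(s) eliminated) → {(25, 14), (25, 23), (25, 24), (25, 33), (25, 35), (25, 7)}

{(25, 14), (25, 23), (25, 24), (25, 33), (25, 35), (25, 7)}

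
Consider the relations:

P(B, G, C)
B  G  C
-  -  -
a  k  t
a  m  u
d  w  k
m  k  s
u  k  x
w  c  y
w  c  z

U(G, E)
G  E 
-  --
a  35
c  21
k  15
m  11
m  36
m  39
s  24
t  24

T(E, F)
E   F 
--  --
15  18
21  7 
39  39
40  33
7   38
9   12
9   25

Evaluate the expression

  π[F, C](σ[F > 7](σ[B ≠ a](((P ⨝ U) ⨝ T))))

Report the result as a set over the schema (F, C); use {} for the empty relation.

{(18, s), (18, x)}

P ⋈ U (natural join on G): {(a, k, t, 15), (a, m, u, 11), (a, m, u, 36), (a, m, u, 39), (m, k, s, 15), (u, k, x, 15), (w, c, y, 21), (w, c, z, 21)}
(P ⨝ U) ⋈ T (natural join on E): {(a, k, t, 15, 18), (a, m, u, 39, 39), (m, k, s, 15, 18), (u, k, x, 15, 18), (w, c, y, 21, 7), (w, c, z, 21, 7)}
Apply σ_{B ≠ a}; surviving tuples: {(m, k, s, 15, 18), (u, k, x, 15, 18), (w, c, y, 21, 7), (w, c, z, 21, 7)}
Apply σ_{F > 7}; surviving tuples: {(m, k, s, 15, 18), (u, k, x, 15, 18)}
π[F, C]: project onto (F, C) → {(18, s), (18, x)}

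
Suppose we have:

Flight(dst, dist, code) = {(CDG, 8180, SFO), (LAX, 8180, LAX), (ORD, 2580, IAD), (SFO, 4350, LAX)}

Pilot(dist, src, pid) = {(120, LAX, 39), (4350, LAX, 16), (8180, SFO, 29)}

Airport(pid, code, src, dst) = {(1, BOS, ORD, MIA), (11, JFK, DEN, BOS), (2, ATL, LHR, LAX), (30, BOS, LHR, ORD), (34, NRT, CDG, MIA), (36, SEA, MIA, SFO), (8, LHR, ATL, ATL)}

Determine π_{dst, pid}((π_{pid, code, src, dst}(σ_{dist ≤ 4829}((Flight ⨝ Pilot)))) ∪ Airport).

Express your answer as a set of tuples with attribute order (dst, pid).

{(ATL, 8), (BOS, 11), (LAX, 2), (MIA, 1), (MIA, 34), (ORD, 30), (SFO, 16), (SFO, 36)}

Natural join on dist: {(CDG, 8180, SFO, SFO, 29), (LAX, 8180, LAX, SFO, 29), (SFO, 4350, LAX, LAX, 16)}
Selection dist ≤ 4829: {(SFO, 4350, LAX, LAX, 16)}
Projecting to pid, code, src, dst: {(16, LAX, LAX, SFO)}
Taking the union: {(1, BOS, ORD, MIA), (11, JFK, DEN, BOS), (16, LAX, LAX, SFO), (2, ATL, LHR, LAX), (30, BOS, LHR, ORD), (34, NRT, CDG, MIA), (36, SEA, MIA, SFO), (8, LHR, ATL, ATL)}
Projecting to dst, pid: {(ATL, 8), (BOS, 11), (LAX, 2), (MIA, 1), (MIA, 34), (ORD, 30), (SFO, 16), (SFO, 36)}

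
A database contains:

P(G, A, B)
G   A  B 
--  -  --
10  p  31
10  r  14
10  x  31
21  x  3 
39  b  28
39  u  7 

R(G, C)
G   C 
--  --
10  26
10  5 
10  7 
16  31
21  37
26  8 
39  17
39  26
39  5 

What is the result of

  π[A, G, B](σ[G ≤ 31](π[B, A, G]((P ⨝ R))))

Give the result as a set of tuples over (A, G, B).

Joining P and R on G yields {(10, p, 31, 26), (10, p, 31, 5), (10, p, 31, 7), (10, r, 14, 26), (10, r, 14, 5), (10, r, 14, 7), (10, x, 31, 26), (10, x, 31, 5), (10, x, 31, 7), (21, x, 3, 37), (39, b, 28, 17), (39, b, 28, 26), (39, b, 28, 5), (39, u, 7, 17), (39, u, 7, 26), (39, u, 7, 5)}.
Keep only column(s) B, A, G (10 duplicate(s) eliminated): {(14, r, 10), (28, b, 39), (3, x, 21), (31, p, 10), (31, x, 10), (7, u, 39)}
Filtering on G ≤ 31 leaves {(14, r, 10), (3, x, 21), (31, p, 10), (31, x, 10)}.
Keep only column(s) A, G, B: {(p, 10, 31), (r, 10, 14), (x, 10, 31), (x, 21, 3)}

{(p, 10, 31), (r, 10, 14), (x, 10, 31), (x, 21, 3)}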